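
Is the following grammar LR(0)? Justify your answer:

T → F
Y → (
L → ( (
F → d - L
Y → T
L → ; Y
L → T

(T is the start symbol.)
Yes, the grammar is LR(0)

Augment with T' → T and build the canonical LR(0) collection (I0 = CLOSURE({[T' → . T]}), then GOTO on every symbol after a dot until no new states appear). It has 13 states:
  I0: { [F → . d - L], [T → . F], [T' → . T] }  — shift
  I1: { [T → F .] }  — reduce
  I2: { [T' → T .] }  — accept
  I3: { [F → d . - L] }  — shift
  I4: { [F → . d - L], [F → d - . L], [L → . ( (], [L → . ; Y], [L → . T], [T → . F] }  — shift
  I5: { [L → ( . (] }  — shift
  I6: { [F → . d - L], [L → ; . Y], [T → . F], [Y → . (], [Y → . T] }  — shift
  I7: { [F → d - L .] }  — reduce
  I8: { [L → T .] }  — reduce
  I9: { [Y → ( .] }  — reduce
  I10: { [Y → T .] }  — reduce
  I11: { [L → ; Y .] }  — reduce
  I12: { [L → ( ( .] }  — reduce

Every state is either a pure shift/goto state or contains exactly one complete item and nothing to shift — no conflicts. The grammar is LR(0).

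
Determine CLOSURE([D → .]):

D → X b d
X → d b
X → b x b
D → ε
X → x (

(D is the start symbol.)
Start with: [D → .]
The dot is at the end, so nothing is added.

CLOSURE = { [D → .] }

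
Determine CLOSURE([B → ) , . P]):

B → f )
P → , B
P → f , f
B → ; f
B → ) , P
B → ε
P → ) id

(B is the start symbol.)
{ [B → ) , . P], [P → . ) id], [P → . , B], [P → . f , f] }

Start with: [B → ) , . P]
  [B → ) , . P] has the dot before P: add [P → . , B], [P → . f , f], [P → . ) id]
No further items can be added.

CLOSURE = { [B → ) , . P], [P → . ) id], [P → . , B], [P → . f , f] }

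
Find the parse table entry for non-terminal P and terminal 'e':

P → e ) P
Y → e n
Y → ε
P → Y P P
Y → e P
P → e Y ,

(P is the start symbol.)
P → e ) P, P → Y P P, P → e Y ,

To find M[P, 'e'], we find productions for P where 'e' is in the predict set (PREDICT(N → α) = (FIRST(α) \ {ε}) ∪ (FOLLOW(N) if α ⇒* ε)).

Relevant sets:
  FIRST(Y) = { 'e', ε }
  FIRST(P) = { 'e' }

P → e ) P: PREDICT = { 'e' }
  'e' is in predict set, so this production goes in M[P, 'e']
P → Y P P: PREDICT = { 'e' }
  'e' is in predict set, so this production goes in M[P, 'e']
P → e Y ,: PREDICT = { 'e' }
  'e' is in predict set, so this production goes in M[P, 'e']

M[P, 'e'] = P → e ) P, P → Y P P, P → e Y ,  (a multiply-defined cell — the grammar is not LL(1))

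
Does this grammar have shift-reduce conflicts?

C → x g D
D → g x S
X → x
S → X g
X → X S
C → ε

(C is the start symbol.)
Yes — I0: [C → .] vs [C → . x g D]

Augment with C' → C and build the canonical LR(0) collection (I0 = CLOSURE({[C' → . C]}), then GOTO on every symbol after a dot until no new states appear). It has 12 states:
  I0: { [C → . x g D], [C → .], [C' → . C] }  — shift, reduce
  I1: { [C' → C .] }  — accept
  I2: { [C → x . g D] }  — shift
  I3: { [C → x g . D], [D → . g x S] }  — shift
  I4: { [C → x g D .] }  — reduce
  I5: { [D → g . x S] }  — shift
  I6: { [D → g x . S], [S → . X g], [X → . X S], [X → . x] }  — shift
  I7: { [D → g x S .] }  — reduce
  I8: { [S → . X g], [S → X . g], [X → . X S], [X → . x], [X → X . S] }  — shift
  I9: { [X → x .] }  — reduce
  I10: { [X → X S .] }  — reduce
  I11: { [S → X g .] }  — reduce

I0 contains reduce item [C → .] and shift item [C → . x g D] — shift-reduce conflict.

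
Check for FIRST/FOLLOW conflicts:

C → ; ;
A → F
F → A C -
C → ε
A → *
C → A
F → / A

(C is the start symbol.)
A FIRST/FOLLOW conflict occurs when a non-terminal N has a nullable alternative N → β (β ⇒* ε) and another alternative N → α with FIRST(α) ∩ FOLLOW(N) ≠ ∅: on such a lookahead the parser cannot decide between expanding α and letting N vanish via β.

Nullable non-terminals: C.
FIRST sets used below: FIRST(A) = { '*', '/' }

C: nullable alternative(s) C → ε; FOLLOW(C) = { $, '-' }
  C → ; ;: FIRST \ {ε} = { ';' } — disjoint from FOLLOW(C)
  C → ε: FIRST \ {ε} = { } — this is the only nullable alternative, skip
  C → A: FIRST \ {ε} = { '*', '/' } — disjoint from FOLLOW(C)

A, F have no nullable alternative, so no FIRST/FOLLOW check is needed there.

No FIRST/FOLLOW conflicts found.

Answer: No FIRST/FOLLOW conflicts.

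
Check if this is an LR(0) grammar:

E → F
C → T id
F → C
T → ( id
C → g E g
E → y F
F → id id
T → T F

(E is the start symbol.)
No. Shift-reduce conflict between [C → T id .] and [F → id . id]

A grammar is LR(0) if no state in the canonical LR(0) collection has:
  - both a shift item (dot before a terminal) and a complete item (shift-reduce conflict), or
  - two or more complete items (reduce-reduce conflict; the accept item [E' → E .] counts as a complete item here).

Augment with E' → E and build the canonical LR(0) collection (I0 = CLOSURE({[E' → . E]}), then GOTO on every symbol after a dot until no new states appear). It has 16 states:
  I0: { [C → . T id], [C → . g E g], [E → . F], [E → . y F], [E' → . E], [F → . C], [F → . id id], [T → . ( id], [T → . T F] }  — shift
  I1: { [T → ( . id] }  — shift
  I2: { [F → C .] }  — reduce
  I3: { [E' → E .] }  — accept
  I4: { [E → F .] }  — reduce
  I5: { [C → . T id], [C → . g E g], [C → T . id], [F → . C], [F → . id id], [T → . ( id], [T → . T F], [T → T . F] }  — shift
  I6: { [C → . T id], [C → . g E g], [C → g . E g], [E → . F], [E → . y F], [F → . C], [F → . id id], [T → . ( id], [T → . T F] }  — shift
  I7: { [F → id . id] }  — shift
  I8: { [C → . T id], [C → . g E g], [E → y . F], [F → . C], [F → . id id], [T → . ( id], [T → . T F] }  — shift
  I9: { [E → y F .] }  — reduce
  I10: { [F → id id .] }  — reduce
  I11: { [C → g E . g] }  — shift
  I12: { [C → g E g .] }  — reduce
  I13: { [T → T F .] }  — reduce
  I14: { [C → T id .], [F → id . id] }  — shift, reduce
  I15: { [T → ( id .] }  — reduce

Conflict in state I14:
  Shift-reduce conflict between [C → T id .] and [F → id . id]
So the grammar is NOT LR(0).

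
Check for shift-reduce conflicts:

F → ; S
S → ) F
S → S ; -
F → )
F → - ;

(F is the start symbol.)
Yes — I6: [F → ; S .] vs [S → S . ; -]

A shift-reduce conflict occurs when an LR(0) state has both:
  - a complete (reduce) item [A → α .] (dot at the end), and
  - a shift item [B → β . c γ] (dot before a terminal).

Augment with F' → F and build the canonical LR(0) collection (I0 = CLOSURE({[F' → . F]}), then GOTO on every symbol after a dot until no new states appear). It has 11 states:
  I0: { [F → . )], [F → . - ;], [F → . ; S], [F' → . F] }  — shift
  I1: { [F → ) .] }  — reduce
  I2: { [F → - . ;] }  — shift
  I3: { [F → ; . S], [S → . ) F], [S → . S ; -] }  — shift
  I4: { [F' → F .] }  — accept
  I5: { [F → . )], [F → . - ;], [F → . ; S], [S → ) . F] }  — shift
  I6: { [F → ; S .], [S → S . ; -] }  — shift, reduce
  I7: { [S → S ; . -] }  — shift
  I8: { [S → S ; - .] }  — reduce
  I9: { [S → ) F .] }  — reduce
  I10: { [F → - ; .] }  — reduce

I6 contains reduce item [F → ; S .] and shift item [S → S . ; -] — shift-reduce conflict.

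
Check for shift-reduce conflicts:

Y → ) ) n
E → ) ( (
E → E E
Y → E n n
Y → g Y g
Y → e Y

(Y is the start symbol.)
Yes — I10: [E → E E .] vs [E → . ) ( (]

A shift-reduce conflict occurs when an LR(0) state has both:
  - a complete (reduce) item [A → α .] (dot at the end), and
  - a shift item [B → β . c γ] (dot before a terminal).

Augment with Y' → Y and build the canonical LR(0) collection (I0 = CLOSURE({[Y' → . Y]}), then GOTO on every symbol after a dot until no new states appear). It has 17 states:
  I0: { [E → . ) ( (], [E → . E E], [Y → . ) ) n], [Y → . E n n], [Y → . e Y], [Y → . g Y g], [Y' → . Y] }  — shift
  I1: { [E → ) . ( (], [Y → ) . ) n] }  — shift
  I2: { [E → . ) ( (], [E → . E E], [E → E . E], [Y → E . n n] }  — shift
  I3: { [Y' → Y .] }  — accept
  I4: { [E → . ) ( (], [E → . E E], [Y → . ) ) n], [Y → . E n n], [Y → . e Y], [Y → . g Y g], [Y → e . Y] }  — shift
  I5: { [E → . ) ( (], [E → . E E], [Y → . ) ) n], [Y → . E n n], [Y → . e Y], [Y → . g Y g], [Y → g . Y g] }  — shift
  I6: { [Y → g Y . g] }  — shift
  I7: { [Y → g Y g .] }  — reduce
  I8: { [Y → e Y .] }  — reduce
  I9: { [E → ) . ( (] }  — shift
  I10: { [E → . ) ( (], [E → . E E], [E → E . E], [E → E E .] }  — shift, reduce
  I11: { [Y → E n . n] }  — shift
  I12: { [Y → E n n .] }  — reduce
  I13: { [E → ) ( . (] }  — shift
  I14: { [E → ) ( ( .] }  — reduce
  I15: { [Y → ) ) . n] }  — shift
  I16: { [Y → ) ) n .] }  — reduce

I10 contains reduce item [E → E E .] and shift item [E → . ) ( (] — shift-reduce conflict.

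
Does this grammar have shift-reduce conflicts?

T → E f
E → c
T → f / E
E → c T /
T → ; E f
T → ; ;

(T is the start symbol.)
Augment with T' → T and build the canonical LR(0) collection (I0 = CLOSURE({[T' → . T]}), then GOTO on every symbol after a dot until no new states appear). It has 14 states:
  I0: { [E → . c T /], [E → . c], [T → . ; ;], [T → . ; E f], [T → . E f], [T → . f / E], [T' → . T] }  — shift
  I1: { [E → . c T /], [E → . c], [T → ; . ;], [T → ; . E f] }  — shift
  I2: { [T → E . f] }  — shift
  I3: { [T' → T .] }  — accept
  I4: { [E → . c T /], [E → . c], [E → c . T /], [E → c .], [T → . ; ;], [T → . ; E f], [T → . E f], [T → . f / E] }  — shift, reduce
  I5: { [T → f . / E] }  — shift
  I6: { [E → . c T /], [E → . c], [T → f / . E] }  — shift
  I7: { [T → f / E .] }  — reduce
  I8: { [E → c T . /] }  — shift
  I9: { [E → c T / .] }  — reduce
  I10: { [T → E f .] }  — reduce
  I11: { [T → ; ; .] }  — reduce
  I12: { [T → ; E . f] }  — shift
  I13: { [T → ; E f .] }  — reduce

I4 contains reduce item [E → c .] and shift items [E → . c], [E → . c T /], [T → . ; ;], [T → . ; E f], [T → . f / E] — shift-reduce conflict.

Answer: Yes — I4: [E → c .] vs [E → . c]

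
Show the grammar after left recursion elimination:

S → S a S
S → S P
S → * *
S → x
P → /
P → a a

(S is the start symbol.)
S is directly left-recursive. The standard transformation for
  A → A α₁ | ... | A α_m | β₁ | ... | β_n
is
  A  → β₁ A' | ... | β_n A'
  A' → α₁ A' | ... | α_m A' | ε

S → * * becomes S → * * S'
S → x becomes S → x S'
S → S a S becomes S' → a S S'
S → S P becomes S' → P S'
Add S' → ε

Productions for other non-terminals are unchanged:
  P → /
  P → a a

Resulting grammar:
S → * * S'
S → x S'
S' → a S S'
S' → P S'
S' → ε
P → /
P → a a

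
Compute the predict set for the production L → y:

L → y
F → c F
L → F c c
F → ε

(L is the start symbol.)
PREDICT(L → y) = (FIRST(RHS) \ {ε}) ∪ (FOLLOW(L) if ε ∈ FIRST(RHS), i.e. RHS ⇒* ε)
FIRST(y) = { 'y' }
ε ∉ FIRST(y), so FOLLOW(L) is not added.
PREDICT(L → y) = { 'y' }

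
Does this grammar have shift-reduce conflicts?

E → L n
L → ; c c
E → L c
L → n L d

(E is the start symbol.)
No shift-reduce conflicts

A shift-reduce conflict occurs when an LR(0) state has both:
  - a complete (reduce) item [A → α .] (dot at the end), and
  - a shift item [B → β . c γ] (dot before a terminal).

Augment with E' → E and build the canonical LR(0) collection (I0 = CLOSURE({[E' → . E]}), then GOTO on every symbol after a dot until no new states appear). It has 11 states:
  I0: { [E → . L c], [E → . L n], [E' → . E], [L → . ; c c], [L → . n L d] }  — shift
  I1: { [L → ; . c c] }  — shift
  I2: { [E' → E .] }  — accept
  I3: { [E → L . c], [E → L . n] }  — shift
  I4: { [L → . ; c c], [L → . n L d], [L → n . L d] }  — shift
  I5: { [L → n L . d] }  — shift
  I6: { [L → n L d .] }  — reduce
  I7: { [E → L c .] }  — reduce
  I8: { [E → L n .] }  — reduce
  I9: { [L → ; c . c] }  — shift
  I10: { [L → ; c c .] }  — reduce

No state contains both a complete item and a shift item.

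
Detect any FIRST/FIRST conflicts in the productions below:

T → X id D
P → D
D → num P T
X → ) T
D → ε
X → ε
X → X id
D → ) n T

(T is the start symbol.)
Yes. X → ')' T / X → X id on { ')' }

A FIRST/FIRST conflict occurs when two productions N → α and N → β for the same non-terminal have FIRST(α) ∩ FIRST(β) ≠ ∅ (with ε ∈ FIRST of a nullable right-hand side, so two nullable alternatives also conflict).

FIRST sets of the non-terminals at (or reachable through a nullable prefix from) the front of some alternative:
  FIRST(X) = { ')', 'id', ε }

Productions for D:
  D → num P T: FIRST = { 'num' }
  D → ε: FIRST = { ε }
  D → ) n T: FIRST = { ')' }
Productions for X:
  X → ) T: FIRST = { ')' }
  X → ε: FIRST = { ε }
  X → X id: FIRST = { ')', 'id' }
T, P have only one production, so no FIRST/FIRST conflict is possible there.

Conflict for X: X → ) T and X → X id
  Overlap: { ')' }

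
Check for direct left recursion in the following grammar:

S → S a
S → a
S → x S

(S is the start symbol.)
Direct left recursion occurs when N → N α for some non-terminal N (the right-hand side begins with the left-hand side itself).

S → S a: LEFT RECURSIVE (starts with S)
S → a: starts with a
S → x S: starts with x

The grammar has direct left recursion on: S.

Answer: Yes, S is left-recursive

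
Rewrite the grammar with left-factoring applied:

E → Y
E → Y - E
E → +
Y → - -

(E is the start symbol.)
Left-factoring transforms A → αβ₁ | αβ₂ into A → αA' and A' → β₁ | β₂
(α is the longest common prefix among the alternatives). Repeat until
no nonterminal has two alternatives with a common prefix.

Round 1: E has alternatives sharing prefix 'Y'. Introduce E': E → Y E'
  Add: E' → ε
  Add: E' → - E

No remaining common prefixes — done.

Resulting grammar:
E → Y E'
E' → ε
E' → - E
E → +
Y → - -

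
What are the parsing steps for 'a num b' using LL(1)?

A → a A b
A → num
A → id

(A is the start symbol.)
Stack is shown with the top on the left.

Stack    Input      Action
--------------------------
A $      a num b $  output A → a A b
a A b $  a num b $  match 'a'
A b $    num b $    output A → num
num b $  num b $    match 'num'
b $      b $        match 'b'
$        $          accept

The string is accepted.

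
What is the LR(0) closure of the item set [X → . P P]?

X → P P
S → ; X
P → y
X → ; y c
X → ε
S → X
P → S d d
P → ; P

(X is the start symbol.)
To compute CLOSURE, for each item [A → α.Bβ] where B is a non-terminal, add [B → .γ] for all productions B → γ; repeat for the newly added items until nothing changes.

Start with: [X → . P P]
  [X → . P P] has the dot before P: add [P → . y], [P → . S d d], [P → . ; P]
  [P → . S d d] has the dot before S: add [S → . ; X], [S → . X]
  [S → . X] has the dot before X: add [X → . ; y c], [X → .]
No further items can be added.

CLOSURE = { [P → . ; P], [P → . S d d], [P → . y], [S → . ; X], [S → . X], [X → . ; y c], [X → . P P], [X → .] }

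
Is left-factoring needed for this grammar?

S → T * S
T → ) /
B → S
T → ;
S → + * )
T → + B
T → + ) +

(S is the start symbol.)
Yes, T has productions with common prefix '+'

Left-factoring is needed when two productions for the same non-terminal
share a common prefix on the right-hand side.

Productions for S:
  S → T * S
  S → + * )
Productions for T:
  T → ) /
  T → ;
  T → + B
  T → + ) +

Found common prefix '+' in productions for T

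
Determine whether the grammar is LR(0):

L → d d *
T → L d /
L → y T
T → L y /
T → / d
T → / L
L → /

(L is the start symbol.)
A grammar is LR(0) if no state in the canonical LR(0) collection has:
  - both a shift item (dot before a terminal) and a complete item (shift-reduce conflict), or
  - two or more complete items (reduce-reduce conflict; the accept item [L' → L .] counts as a complete item here).

Augment with L' → L and build the canonical LR(0) collection (I0 = CLOSURE({[L' → . L]}), then GOTO on every symbol after a dot until no new states appear). It has 16 states:
  I0: { [L → . /], [L → . d d *], [L → . y T], [L' → . L] }  — shift
  I1: { [L → / .] }  — reduce
  I2: { [L' → L .] }  — accept
  I3: { [L → d . d *] }  — shift
  I4: { [L → . /], [L → . d d *], [L → . y T], [L → y . T], [T → . / L], [T → . / d], [T → . L d /], [T → . L y /] }  — shift
  I5: { [L → . /], [L → . d d *], [L → . y T], [L → / .], [T → / . L], [T → / . d] }  — shift, reduce
  I6: { [T → L . d /], [T → L . y /] }  — shift
  I7: { [L → y T .] }  — reduce
  I8: { [T → L d . /] }  — shift
  I9: { [T → L y . /] }  — shift
  I10: { [T → L y / .] }  — reduce
  I11: { [T → L d / .] }  — reduce
  I12: { [T → / L .] }  — reduce
  I13: { [L → d . d *], [T → / d .] }  — shift, reduce
  I14: { [L → d d . *] }  — shift
  I15: { [L → d d * .] }  — reduce

Conflict in state I5:
  Shift-reduce conflict between [L → / .] and [L → . /]
So the grammar is NOT LR(0).

Answer: No. Shift-reduce conflict between [L → / .] and [L → . /]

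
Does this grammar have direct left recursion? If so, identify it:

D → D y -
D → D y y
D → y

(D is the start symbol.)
Yes, D is left-recursive

D → D y -: LEFT RECURSIVE (starts with D)
D → D y y: LEFT RECURSIVE (starts with D)
D → y: starts with y

The grammar has direct left recursion on: D.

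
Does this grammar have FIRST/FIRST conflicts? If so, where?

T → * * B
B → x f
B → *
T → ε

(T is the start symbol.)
No FIRST/FIRST conflicts.

A FIRST/FIRST conflict occurs when two productions N → α and N → β for the same non-terminal have FIRST(α) ∩ FIRST(β) ≠ ∅ (with ε ∈ FIRST of a nullable right-hand side, so two nullable alternatives also conflict).

Productions for T:
  T → * * B: FIRST = { '*' }
  T → ε: FIRST = { ε }
Productions for B:
  B → x f: FIRST = { 'x' }
  B → *: FIRST = { '*' }

All alternatives of each non-terminal have pairwise disjoint FIRST sets.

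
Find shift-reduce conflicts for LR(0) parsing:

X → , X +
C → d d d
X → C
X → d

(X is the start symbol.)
A shift-reduce conflict occurs when an LR(0) state has both:
  - a complete (reduce) item [A → α .] (dot at the end), and
  - a shift item [B → β . c γ] (dot before a terminal).

Augment with X' → X and build the canonical LR(0) collection (I0 = CLOSURE({[X' → . X]}), then GOTO on every symbol after a dot until no new states appear). It has 9 states:
  I0: { [C → . d d d], [X → . , X +], [X → . C], [X → . d], [X' → . X] }  — shift
  I1: { [C → . d d d], [X → , . X +], [X → . , X +], [X → . C], [X → . d] }  — shift
  I2: { [X → C .] }  — reduce
  I3: { [X' → X .] }  — accept
  I4: { [C → d . d d], [X → d .] }  — shift, reduce
  I5: { [C → d d . d] }  — shift
  I6: { [C → d d d .] }  — reduce
  I7: { [X → , X . +] }  — shift
  I8: { [X → , X + .] }  — reduce

I4 contains reduce item [X → d .] and shift item [C → d . d d] — shift-reduce conflict.

Answer: Yes — I4: [X → d .] vs [C → d . d d]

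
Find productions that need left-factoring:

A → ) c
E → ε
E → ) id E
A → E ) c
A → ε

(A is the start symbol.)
Left-factoring is needed when two productions for the same non-terminal
share a common prefix on the right-hand side.

Productions for A:
  A → ) c
  A → E ) c
  A → ε
Productions for E:
  E → ε
  E → ) id E

No common prefixes found.

Answer: No, left-factoring is not needed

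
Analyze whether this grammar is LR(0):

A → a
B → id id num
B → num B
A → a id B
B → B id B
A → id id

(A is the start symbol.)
Augment with A' → A and build the canonical LR(0) collection (I0 = CLOSURE({[A' → . A]}), then GOTO on every symbol after a dot until no new states appear). It has 14 states:
  I0: { [A → . a id B], [A → . a], [A → . id id], [A' → . A] }  — shift
  I1: { [A' → A .] }  — accept
  I2: { [A → a . id B], [A → a .] }  — shift, reduce
  I3: { [A → id . id] }  — shift
  I4: { [A → id id .] }  — reduce
  I5: { [A → a id . B], [B → . B id B], [B → . id id num], [B → . num B] }  — shift
  I6: { [A → a id B .], [B → B . id B] }  — shift, reduce
  I7: { [B → id . id num] }  — shift
  I8: { [B → . B id B], [B → . id id num], [B → . num B], [B → num . B] }  — shift
  I9: { [B → B . id B], [B → num B .] }  — shift, reduce
  I10: { [B → . B id B], [B → . id id num], [B → . num B], [B → B id . B] }  — shift
  I11: { [B → B . id B], [B → B id B .] }  — shift, reduce
  I12: { [B → id id . num] }  — shift
  I13: { [B → id id num .] }  — reduce

Conflict in state I2:
  Shift-reduce conflict between [A → a .] and [A → a . id B]
So the grammar is NOT LR(0).

Answer: No. Shift-reduce conflict between [A → a .] and [A → a . id B]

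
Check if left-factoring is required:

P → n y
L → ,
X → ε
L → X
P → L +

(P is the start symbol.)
No, left-factoring is not needed

Left-factoring is needed when two productions for the same non-terminal
share a common prefix on the right-hand side.

Productions for P:
  P → n y
  P → L +
Productions for L:
  L → ,
  L → X

No common prefixes found.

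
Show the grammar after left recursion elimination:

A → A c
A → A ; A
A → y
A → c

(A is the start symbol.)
A is directly left-recursive. The standard transformation for
  A → A α₁ | ... | A α_m | β₁ | ... | β_n
is
  A  → β₁ A' | ... | β_n A'
  A' → α₁ A' | ... | α_m A' | ε

A → y becomes A → y A'
A → c becomes A → c A'
A → A c becomes A' → c A'
A → A ; A becomes A' → ; A A'
Add A' → ε

Resulting grammar:
A → y A'
A → c A'
A' → c A'
A' → ; A A'
A' → ε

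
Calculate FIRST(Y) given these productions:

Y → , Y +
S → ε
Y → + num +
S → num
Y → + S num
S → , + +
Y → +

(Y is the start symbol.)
To compute FIRST(Y), examine every production with Y on the left-hand side, reading each right-hand side left to right until a non-nullable symbol is reached.

From Y → , Y +:
  - ',' is a terminal: add ',' and stop
From Y → + num +:
  - '+' is a terminal: add '+' and stop
From Y → + S num:
  - '+' is a terminal: add '+' and stop
From Y → +:
  - '+' is a terminal: add '+' and stop

Collecting: FIRST(Y) = { '+', ',' }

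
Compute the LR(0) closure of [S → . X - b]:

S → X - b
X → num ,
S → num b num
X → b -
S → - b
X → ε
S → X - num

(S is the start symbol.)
Start with: [S → . X - b]
  [S → . X - b] has the dot before X: add [X → . num ,], [X → . b -], [X → .]
No further items can be added.

CLOSURE = { [S → . X - b], [X → . b -], [X → . num ,], [X → .] }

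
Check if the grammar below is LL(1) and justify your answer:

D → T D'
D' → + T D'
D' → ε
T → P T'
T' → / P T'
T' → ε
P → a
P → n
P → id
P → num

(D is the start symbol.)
Yes, the grammar is LL(1).

Relevant sets:
  FOLLOW(D') = { $ }
  FOLLOW(T') = { $, '+' }

For D':
  PREDICT(D' → '+' T D') = { '+' }
  PREDICT(D' → ε) = { $ }
For T':
  PREDICT(T' → '/' P T') = { '/' }
  PREDICT(T' → ε) = { $, '+' }
For P:
  PREDICT(P → a) = { 'a' }
  PREDICT(P → n) = { 'n' }
  PREDICT(P → id) = { 'id' }
  PREDICT(P → num) = { 'num' }
D, T have a single production, so nothing to check there.

All predict sets are disjoint. The grammar IS LL(1).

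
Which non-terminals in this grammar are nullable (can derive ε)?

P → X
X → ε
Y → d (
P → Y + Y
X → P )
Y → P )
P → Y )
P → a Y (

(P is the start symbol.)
A non-terminal is nullable if it can derive ε (the empty string): either it has an ε-production, or it has a production whose right-hand side consists entirely of nullable non-terminals.

ε-productions: X → ε
So X is immediately nullable.
P → X: every symbol on the right is nullable, so P is nullable too.
No further non-terminal can be added: every production for the remaining non-terminals contains a terminal or a non-nullable non-terminal.
Nullable = { 'P', 'X' }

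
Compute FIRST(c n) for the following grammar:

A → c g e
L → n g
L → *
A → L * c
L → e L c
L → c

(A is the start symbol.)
{ 'c' }

To compute FIRST(c n), process the symbols left to right:
Symbol c is a terminal. Add 'c' and stop.
FIRST(c n) = { 'c' }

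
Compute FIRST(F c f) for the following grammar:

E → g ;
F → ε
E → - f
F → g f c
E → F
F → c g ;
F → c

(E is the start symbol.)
FIRST sets of the non-terminals involved (from the grammar, by fixed-point iteration):
  FIRST(F) = { 'c', 'g', ε }

To compute FIRST(F c f), process the symbols left to right:
Symbol F is a non-terminal. Add FIRST(F) \ {ε} = { 'c', 'g' }
F is nullable (ε ∈ FIRST(F)), continue to the next symbol.
Symbol c is a terminal. Add 'c' and stop.
FIRST(F c f) = { 'c', 'g' }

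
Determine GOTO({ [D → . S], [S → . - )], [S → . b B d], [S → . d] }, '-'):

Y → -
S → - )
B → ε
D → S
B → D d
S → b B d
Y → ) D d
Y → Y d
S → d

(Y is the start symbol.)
GOTO(I, '-') = CLOSURE({ [A → αX.β] : [A → α.Xβ] ∈ I, X = '-' })

Items with dot before '-', with the dot advanced:
  [S → . - )] → [S → - . )]
Closure adds nothing (no advanced item has the dot before a non-terminal).

GOTO = { [S → - . )] }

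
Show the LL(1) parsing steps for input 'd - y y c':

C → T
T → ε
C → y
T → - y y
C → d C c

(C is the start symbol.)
Stack is shown with the top on the left.

Stack      Input        Action
------------------------------
C $        d - y y c $  output C → d C c
d C c $    d - y y c $  match 'd'
C c $      - y y c $    output C → T
T c $      - y y c $    output T → - y y
- y y c $  - y y c $    match '-'
y y c $    y y c $      match 'y'
y c $      y c $        match 'y'
c $        c $          match 'c'
$          $            accept

The string is accepted.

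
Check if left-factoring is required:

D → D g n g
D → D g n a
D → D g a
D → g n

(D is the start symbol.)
Left-factoring is needed when two productions for the same non-terminal
share a common prefix on the right-hand side.

Productions for D:
  D → D g n g
  D → D g n a
  D → D g a
  D → g n

Found common prefix 'D g' in productions for D

Answer: Yes, D has productions with common prefix 'D g'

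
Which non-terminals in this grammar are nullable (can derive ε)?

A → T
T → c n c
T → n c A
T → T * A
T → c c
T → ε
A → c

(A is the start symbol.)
{ 'A', 'T' }

ε-productions: T → ε
So T is immediately nullable.
A → T: every symbol on the right is nullable, so A is nullable too.
Every non-terminal is now nullable.
Nullable = { 'A', 'T' }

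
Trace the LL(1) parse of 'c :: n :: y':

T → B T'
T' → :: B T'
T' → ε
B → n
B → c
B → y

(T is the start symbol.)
LL(1) parsing maintains a stack (initially the start symbol over $) and the input. At each step: if the stack top is a terminal, match it against the current input token; if it is a non-terminal N, replace it with the RHS of M[N, lookahead] (the unique production whose predict set contains the lookahead).

Stack is shown with the top on the left.

Stack      Input          Action
--------------------------------
T $        c :: n :: y $  output T → B T'
B T' $     c :: n :: y $  output B → c
c T' $     c :: n :: y $  match 'c'
T' $       :: n :: y $    output T' → :: B T'
:: B T' $  :: n :: y $    match '::'
B T' $     n :: y $       output B → n
n T' $     n :: y $       match 'n'
T' $       :: y $         output T' → :: B T'
:: B T' $  :: y $         match '::'
B T' $     y $            output B → y
y T' $     y $            match 'y'
T' $       $              output T' → ε
$          $              accept

The string is accepted.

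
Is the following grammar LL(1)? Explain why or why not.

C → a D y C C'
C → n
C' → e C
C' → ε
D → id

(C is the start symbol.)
A grammar is LL(1) if for each non-terminal N with multiple productions, the predict sets of those productions are pairwise disjoint, where PREDICT(N → α) = (FIRST(α) \ {ε}) ∪ (FOLLOW(N) if α ⇒* ε).

Relevant sets:
  FOLLOW(C') = { $, 'e' }

For C:
  PREDICT(C → a D y C C') = { 'a' }
  PREDICT(C → n) = { 'n' }
For C':
  PREDICT(C' → e C) = { 'e' }
  PREDICT(C' → ε) = { $, 'e' }
D has a single production, so nothing to check there.

Conflict found: Predict set conflict for C': { 'e' }
The grammar is NOT LL(1).

Answer: No. Predict set conflict for C': { 'e' }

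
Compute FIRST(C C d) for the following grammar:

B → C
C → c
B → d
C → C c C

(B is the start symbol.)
{ 'c' }

FIRST sets of the non-terminals involved (from the grammar, by fixed-point iteration):
  FIRST(C) = { 'c' }

To compute FIRST(C C d), process the symbols left to right:
Symbol C is a non-terminal. Add FIRST(C) \ {ε} = { 'c' }
C is not nullable (ε ∉ FIRST(C)), so stop here.
FIRST(C C d) = { 'c' }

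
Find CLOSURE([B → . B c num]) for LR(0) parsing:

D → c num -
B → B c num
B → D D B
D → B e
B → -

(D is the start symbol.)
To compute CLOSURE, for each item [A → α.Bβ] where B is a non-terminal, add [B → .γ] for all productions B → γ; repeat for the newly added items until nothing changes.

Start with: [B → . B c num]
  [B → . B c num] has the dot before B: add [B → . D D B], [B → . -]
  [B → . D D B] has the dot before D: add [D → . c num -], [D → . B e]
No further items can be added.

CLOSURE = { [B → . -], [B → . B c num], [B → . D D B], [D → . B e], [D → . c num -] }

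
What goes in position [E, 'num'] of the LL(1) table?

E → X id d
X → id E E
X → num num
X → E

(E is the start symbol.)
To find M[E, 'num'], we find productions for E where 'num' is in the predict set (PREDICT(N → α) = (FIRST(α) \ {ε}) ∪ (FOLLOW(N) if α ⇒* ε)).

Relevant sets:
  FIRST(X) = { 'id', 'num' }

E → X id d: PREDICT = { 'id', 'num' }
  'num' is in predict set, so this production goes in M[E, 'num']

M[E, 'num'] = E → X id d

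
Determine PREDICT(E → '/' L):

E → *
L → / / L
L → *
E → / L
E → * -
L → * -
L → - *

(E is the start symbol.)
PREDICT(E → '/' L) = (FIRST(RHS) \ {ε}) ∪ (FOLLOW(E) if ε ∈ FIRST(RHS), i.e. RHS ⇒* ε)
FIRST('/' L) = { '/' }
ε ∉ FIRST('/' L), so FOLLOW(E) is not added.
PREDICT(E → '/' L) = { '/' }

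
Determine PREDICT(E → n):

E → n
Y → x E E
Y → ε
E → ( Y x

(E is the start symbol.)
PREDICT(E → n) = (FIRST(RHS) \ {ε}) ∪ (FOLLOW(E) if ε ∈ FIRST(RHS), i.e. RHS ⇒* ε)
FIRST(n) = { 'n' }
ε ∉ FIRST(n), so FOLLOW(E) is not added.
PREDICT(E → n) = { 'n' }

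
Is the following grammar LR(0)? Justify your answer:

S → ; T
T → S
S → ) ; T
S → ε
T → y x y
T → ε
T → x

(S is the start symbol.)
No. Shift-reduce conflict between [S → .] and [S → . ) ; T]

A grammar is LR(0) if no state in the canonical LR(0) collection has:
  - both a shift item (dot before a terminal) and a complete item (shift-reduce conflict), or
  - two or more complete items (reduce-reduce conflict; the accept item [S' → S .] counts as a complete item here).

Augment with S' → S and build the canonical LR(0) collection (I0 = CLOSURE({[S' → . S]}), then GOTO on every symbol after a dot until no new states appear). It has 12 states:
  I0: { [S → . ) ; T], [S → . ; T], [S → .], [S' → . S] }  — shift, reduce
  I1: { [S → ) . ; T] }  — shift
  I2: { [S → . ) ; T], [S → . ; T], [S → .], [S → ; . T], [T → . S], [T → . x], [T → . y x y], [T → .] }  — shift, 2 reduces
  I3: { [S' → S .] }  — accept
  I4: { [T → S .] }  — reduce
  I5: { [S → ; T .] }  — reduce
  I6: { [T → x .] }  — reduce
  I7: { [T → y . x y] }  — shift
  I8: { [T → y x . y] }  — shift
  I9: { [T → y x y .] }  — reduce
  I10: { [S → ) ; . T], [S → . ) ; T], [S → . ; T], [S → .], [T → . S], [T → . x], [T → . y x y], [T → .] }  — shift, 2 reduces
  I11: { [S → ) ; T .] }  — reduce

Conflict in state I0:
  Shift-reduce conflict between [S → .] and [S → . ) ; T]
So the grammar is NOT LR(0).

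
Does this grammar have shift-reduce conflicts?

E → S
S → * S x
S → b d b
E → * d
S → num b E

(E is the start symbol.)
Augment with E' → E and build the canonical LR(0) collection (I0 = CLOSURE({[E' → . E]}), then GOTO on every symbol after a dot until no new states appear). It has 14 states:
  I0: { [E → . * d], [E → . S], [E' → . E], [S → . * S x], [S → . b d b], [S → . num b E] }  — shift
  I1: { [E → * . d], [S → * . S x], [S → . * S x], [S → . b d b], [S → . num b E] }  — shift
  I2: { [E' → E .] }  — accept
  I3: { [E → S .] }  — reduce
  I4: { [S → b . d b] }  — shift
  I5: { [S → num . b E] }  — shift
  I6: { [E → . * d], [E → . S], [S → . * S x], [S → . b d b], [S → . num b E], [S → num b . E] }  — shift
  I7: { [S → num b E .] }  — reduce
  I8: { [S → b d . b] }  — shift
  I9: { [S → b d b .] }  — reduce
  I10: { [S → * . S x], [S → . * S x], [S → . b d b], [S → . num b E] }  — shift
  I11: { [S → * S . x] }  — shift
  I12: { [E → * d .] }  — reduce
  I13: { [S → * S x .] }  — reduce

No state contains both a complete item and a shift item.

Answer: No shift-reduce conflicts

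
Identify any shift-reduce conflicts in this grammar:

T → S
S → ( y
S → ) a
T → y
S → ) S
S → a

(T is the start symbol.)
No shift-reduce conflicts

A shift-reduce conflict occurs when an LR(0) state has both:
  - a complete (reduce) item [A → α .] (dot at the end), and
  - a shift item [B → β . c γ] (dot before a terminal).

Augment with T' → T and build the canonical LR(0) collection (I0 = CLOSURE({[T' → . T]}), then GOTO on every symbol after a dot until no new states appear). It has 10 states:
  I0: { [S → . ( y], [S → . ) S], [S → . ) a], [S → . a], [T → . S], [T → . y], [T' → . T] }  — shift
  I1: { [S → ( . y] }  — shift
  I2: { [S → ) . S], [S → ) . a], [S → . ( y], [S → . ) S], [S → . ) a], [S → . a] }  — shift
  I3: { [T → S .] }  — reduce
  I4: { [T' → T .] }  — accept
  I5: { [S → a .] }  — reduce
  I6: { [T → y .] }  — reduce
  I7: { [S → ) S .] }  — reduce
  I8: { [S → ) a .], [S → a .] }  — 2 reduces
  I9: { [S → ( y .] }  — reduce

No state contains both a complete item and a shift item.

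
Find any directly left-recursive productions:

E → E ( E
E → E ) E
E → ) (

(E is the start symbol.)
E → E ( E: LEFT RECURSIVE (starts with E)
E → E ) E: LEFT RECURSIVE (starts with E)
E → ) (: starts with ')'

The grammar has direct left recursion on: E.

Answer: Yes, E is left-recursive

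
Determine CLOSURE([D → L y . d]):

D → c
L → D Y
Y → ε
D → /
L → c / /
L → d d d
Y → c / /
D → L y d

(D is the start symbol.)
{ [D → L y . d] }

Start with: [D → L y . d]
The dot precedes the terminal d, so nothing is added.

CLOSURE = { [D → L y . d] }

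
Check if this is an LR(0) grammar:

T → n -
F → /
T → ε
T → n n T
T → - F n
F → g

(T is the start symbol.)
No. Shift-reduce conflict between [T → .] and [T → . - F n]

A grammar is LR(0) if no state in the canonical LR(0) collection has:
  - both a shift item (dot before a terminal) and a complete item (shift-reduce conflict), or
  - two or more complete items (reduce-reduce conflict; the accept item [T' → T .] counts as a complete item here).

Augment with T' → T and build the canonical LR(0) collection (I0 = CLOSURE({[T' → . T]}), then GOTO on every symbol after a dot until no new states appear). It has 11 states:
  I0: { [T → . - F n], [T → . n -], [T → . n n T], [T → .], [T' → . T] }  — shift, reduce
  I1: { [F → . /], [F → . g], [T → - . F n] }  — shift
  I2: { [T' → T .] }  — accept
  I3: { [T → n . -], [T → n . n T] }  — shift
  I4: { [T → n - .] }  — reduce
  I5: { [T → . - F n], [T → . n -], [T → . n n T], [T → .], [T → n n . T] }  — shift, reduce
  I6: { [T → n n T .] }  — reduce
  I7: { [F → / .] }  — reduce
  I8: { [T → - F . n] }  — shift
  I9: { [F → g .] }  — reduce
  I10: { [T → - F n .] }  — reduce

Conflict in state I0:
  Shift-reduce conflict between [T → .] and [T → . - F n]
So the grammar is NOT LR(0).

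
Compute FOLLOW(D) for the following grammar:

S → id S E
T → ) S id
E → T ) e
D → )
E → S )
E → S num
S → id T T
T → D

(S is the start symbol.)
{ $, ')', 'id', 'num' }

To compute FOLLOW(D), find every occurrence of D on a right-hand side N → α D β: add FIRST(β) \ {ε}, and if β is empty or nullable also add FOLLOW(N). Iterate to a fixed point.

In T → D: D is at the end, add FOLLOW(T)

The FOLLOW sets referred to above (computed the same way, to a fixed point):
  FOLLOW(T) = { $, ')', 'id', 'num' }

Taking the union: FOLLOW(D) = { $, ')', 'id', 'num' }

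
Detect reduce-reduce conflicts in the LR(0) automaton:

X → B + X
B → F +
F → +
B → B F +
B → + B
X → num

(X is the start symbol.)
A reduce-reduce conflict occurs when an LR(0) state has two complete items [A → α .] and [B → β .] — both call for a reduction, and with no lookahead the parser cannot choose between them.

Augment with X' → X and build the canonical LR(0) collection (I0 = CLOSURE({[X' → . X]}), then GOTO on every symbol after a dot until no new states appear). It has 13 states:
  I0: { [B → . + B], [B → . B F +], [B → . F +], [F → . +], [X → . B + X], [X → . num], [X' → . X] }  — shift
  I1: { [B → + . B], [B → . + B], [B → . B F +], [B → . F +], [F → + .], [F → . +] }  — shift, reduce
  I2: { [B → B . F +], [F → . +], [X → B . + X] }  — shift
  I3: { [B → F . +] }  — shift
  I4: { [X' → X .] }  — accept
  I5: { [X → num .] }  — reduce
  I6: { [B → F + .] }  — reduce
  I7: { [B → . + B], [B → . B F +], [B → . F +], [F → + .], [F → . +], [X → . B + X], [X → . num], [X → B + . X] }  — shift, reduce
  I8: { [B → B F . +] }  — shift
  I9: { [B → B F + .] }  — reduce
  I10: { [X → B + X .] }  — reduce
  I11: { [B → + B .], [B → B . F +], [F → . +] }  — shift, reduce
  I12: { [F → + .] }  — reduce

No state contains more than one complete item.

Answer: No reduce-reduce conflicts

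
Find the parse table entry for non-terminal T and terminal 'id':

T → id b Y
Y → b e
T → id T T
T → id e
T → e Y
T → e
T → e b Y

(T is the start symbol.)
To find M[T, 'id'], we find productions for T where 'id' is in the predict set (PREDICT(N → α) = (FIRST(α) \ {ε}) ∪ (FOLLOW(N) if α ⇒* ε)).

T → id b Y: PREDICT = { 'id' }
  'id' is in predict set, so this production goes in M[T, 'id']
T → id T T: PREDICT = { 'id' }
  'id' is in predict set, so this production goes in M[T, 'id']
T → id e: PREDICT = { 'id' }
  'id' is in predict set, so this production goes in M[T, 'id']
T → e Y: PREDICT = { 'e' }
T → e: PREDICT = { 'e' }
T → e b Y: PREDICT = { 'e' }

M[T, 'id'] = T → id b Y, T → id T T, T → id e  (a multiply-defined cell — the grammar is not LL(1))

Answer: T → id b Y, T → id T T, T → id e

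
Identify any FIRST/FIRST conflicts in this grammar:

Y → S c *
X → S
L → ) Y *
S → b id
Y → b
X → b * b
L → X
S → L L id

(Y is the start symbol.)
Yes. Y → S c '*' / Y → b on { 'b' }; X → S / X → b '*' b on { 'b' }; L → ')' Y '*' / L → X on { ')' }; S → b id / S → L L id on { 'b' }

A FIRST/FIRST conflict occurs when two productions N → α and N → β for the same non-terminal have FIRST(α) ∩ FIRST(β) ≠ ∅ (with ε ∈ FIRST of a nullable right-hand side, so two nullable alternatives also conflict).

FIRST sets of the non-terminals at (or reachable through a nullable prefix from) the front of some alternative:
  FIRST(S) = { ')', 'b' }
  FIRST(X) = { ')', 'b' }
  FIRST(L) = { ')', 'b' }

Productions for Y:
  Y → S c *: FIRST = { ')', 'b' }
  Y → b: FIRST = { 'b' }
Productions for X:
  X → S: FIRST = { ')', 'b' }
  X → b * b: FIRST = { 'b' }
Productions for L:
  L → ) Y *: FIRST = { ')' }
  L → X: FIRST = { ')', 'b' }
Productions for S:
  S → b id: FIRST = { 'b' }
  S → L L id: FIRST = { ')', 'b' }

Conflict for Y: Y → S c * and Y → b
  Overlap: { 'b' }
Conflict for X: X → S and X → b * b
  Overlap: { 'b' }
Conflict for L: L → ) Y * and L → X
  Overlap: { ')' }
Conflict for S: S → b id and S → L L id
  Overlap: { 'b' }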